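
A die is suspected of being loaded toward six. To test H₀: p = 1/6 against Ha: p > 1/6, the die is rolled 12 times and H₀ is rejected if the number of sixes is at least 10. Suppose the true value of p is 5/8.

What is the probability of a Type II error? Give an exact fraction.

Under the alternative p = 5/8, X ~ Binomial(12, 5/8); β is the probability the test does not reject, P(X < 10).
Summing C(12,j)·(5/8)^j·(3/8)^{12-j} for j = 0..9 gives 60916742361/68719476736.

60916742361/68719476736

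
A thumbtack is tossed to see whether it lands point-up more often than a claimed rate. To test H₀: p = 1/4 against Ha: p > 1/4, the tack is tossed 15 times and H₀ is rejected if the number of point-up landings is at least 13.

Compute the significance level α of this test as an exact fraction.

991/1073741824

The Type I error probability is α = P(K ≥ 13) computed under H₀, where K ~ Binomial(15, 1/4).
P(K ≥ 13) = Σ_{j=13}^{15} C(15,j)·(1/4)^j·(3/4)^{15-j} = 991/1073741824.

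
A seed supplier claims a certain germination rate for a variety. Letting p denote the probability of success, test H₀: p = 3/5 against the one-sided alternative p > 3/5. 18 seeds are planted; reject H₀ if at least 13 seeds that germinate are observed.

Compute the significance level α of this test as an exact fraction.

796349989593/3814697265625

The Type I error probability is α = P(S ≥ 13) computed under H₀, where S ~ Binomial(18, 3/5).
Summing C(18,j)(3/5)^j(2/5)^{18−j} for j = 13,…,18 gives 796349989593/3814697265625.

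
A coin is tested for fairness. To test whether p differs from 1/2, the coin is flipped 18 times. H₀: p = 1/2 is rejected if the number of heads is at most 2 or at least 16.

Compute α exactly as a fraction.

α = P(Y ≤ 2 or Y ≥ 16 | p = 1/2), Y ~ Binomial(18, 1/2).
The two tails are symmetric, so α = 2·(1 + 18 + 153)/2^18 = 344/262144 = 43/32768.

43/32768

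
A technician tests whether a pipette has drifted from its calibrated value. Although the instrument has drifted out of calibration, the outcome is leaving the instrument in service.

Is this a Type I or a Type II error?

Type II error

The null hypothesis here is that the instrument is correctly calibrated.
'Leaving the instrument in service' corresponds to failing to reject H₀.
H₀ was not rejected but H₀ is false — a Type II error (false negative).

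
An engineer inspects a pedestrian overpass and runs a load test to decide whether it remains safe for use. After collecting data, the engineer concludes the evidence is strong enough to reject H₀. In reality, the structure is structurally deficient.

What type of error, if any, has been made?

Neither — the decision is correct.

The conventional null hypothesis here is that the structure meets the required load capacity (safe).
The test rejected a false H₀ — the decision matches the true state.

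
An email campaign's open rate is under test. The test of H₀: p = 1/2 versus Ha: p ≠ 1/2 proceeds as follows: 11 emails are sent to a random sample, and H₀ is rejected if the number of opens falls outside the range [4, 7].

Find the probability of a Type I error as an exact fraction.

29/128

Under H₀, Y ~ Binomial(11, 1/2); α is the probability of landing in either tail, P(Y ≤ 3) + P(Y ≥ 8).
By symmetry, α = 2·P(Y ≤ 3) = 2·(1 + 11 + 55 + 165)/2048 = 464/2048 = 29/128.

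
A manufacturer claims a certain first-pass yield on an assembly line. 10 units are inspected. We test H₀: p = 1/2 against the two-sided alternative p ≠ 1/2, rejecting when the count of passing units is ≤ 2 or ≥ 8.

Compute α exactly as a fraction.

7/64

Under H₀, S ~ Binomial(10, 1/2); α is the probability of landing in either tail, P(S ≤ 2) + P(S ≥ 8).
Each tail has probability (1 + 10 + 45)/1024; doubling gives α = 112/1024 = 7/64.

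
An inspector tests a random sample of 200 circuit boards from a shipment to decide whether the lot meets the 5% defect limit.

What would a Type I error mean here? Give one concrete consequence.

With the conventional null hypothesis that the lot's defect rate is 5% (within specification):
A Type I error is rejecting H₀ when H₀ is true.
Here that means rejecting the lot and scrapping or reworking it when actually the lot's defect rate is 5% (within specification).

A Type I error would mean concluding that the lot's defect rate exceeds 5% when in fact the lot's defect rate is 5% (within specification). Consequence: a good lot is scrapped, wasting material and production time.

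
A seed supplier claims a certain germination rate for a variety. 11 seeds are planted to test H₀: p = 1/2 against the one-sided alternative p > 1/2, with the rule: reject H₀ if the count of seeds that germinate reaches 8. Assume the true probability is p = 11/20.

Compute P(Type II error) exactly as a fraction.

A Type II error is failing to reject when Ha holds: with p = 11/20, β = P(S ≤ 7).
Adding the binomial probabilities P(S=0)+…+P(S=7) at p = 11/20 gives 828290341647/1024000000000.

828290341647/1024000000000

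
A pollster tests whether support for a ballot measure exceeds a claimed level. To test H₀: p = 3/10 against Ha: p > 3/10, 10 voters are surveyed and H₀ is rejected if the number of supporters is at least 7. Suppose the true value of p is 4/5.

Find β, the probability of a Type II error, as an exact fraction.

Under the alternative p = 4/5, X ~ Binomial(10, 4/5); β is the probability the test does not reject, P(X < 7).
Adding the binomial probabilities P(X=0)+…+P(X=6) at p = 4/5 gives 1180409/9765625.

1180409/9765625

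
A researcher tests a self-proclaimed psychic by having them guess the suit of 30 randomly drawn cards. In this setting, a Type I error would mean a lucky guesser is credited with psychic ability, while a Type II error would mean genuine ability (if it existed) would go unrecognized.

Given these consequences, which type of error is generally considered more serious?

Type I error

The Type I consequence (a lucky guesser is credited with psychic ability) is more severe than the Type II consequence (genuine ability (if it existed) would go unrecognized).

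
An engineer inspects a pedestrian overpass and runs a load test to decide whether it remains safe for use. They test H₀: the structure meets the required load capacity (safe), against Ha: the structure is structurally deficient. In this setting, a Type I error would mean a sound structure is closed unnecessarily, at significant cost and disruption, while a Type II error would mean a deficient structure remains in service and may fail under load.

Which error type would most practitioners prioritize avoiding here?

The Type II consequence (a deficient structure remains in service and may fail under load) is more severe than the Type I consequence (a sound structure is closed unnecessarily, at significant cost and disruption).

Type II error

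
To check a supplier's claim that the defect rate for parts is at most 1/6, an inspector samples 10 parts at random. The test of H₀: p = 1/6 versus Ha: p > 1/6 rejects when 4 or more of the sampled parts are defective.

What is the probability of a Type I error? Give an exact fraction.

29279/419904

The significance level is the probability, assuming p = 1/6, of seeing 4 or more defectives in 10 draws.
α = 1 − P(X ≤ 3) = 1 − 390625/419904 = 29279/419904.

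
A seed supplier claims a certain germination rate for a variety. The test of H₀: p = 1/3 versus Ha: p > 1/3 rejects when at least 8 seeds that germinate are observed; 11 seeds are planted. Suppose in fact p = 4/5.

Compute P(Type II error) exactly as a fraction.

Under the alternative p = 4/5, Y ~ Binomial(11, 4/5); β is the probability the test does not reject, P(Y < 8).
Summing C(11,j)·(4/5)^j·(1/5)^{11-j} for j = 0..7 gives 12589/78125.

12589/78125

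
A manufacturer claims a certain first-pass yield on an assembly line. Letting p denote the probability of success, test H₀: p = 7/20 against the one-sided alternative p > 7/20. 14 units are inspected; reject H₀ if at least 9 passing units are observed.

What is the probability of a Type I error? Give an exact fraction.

39884294187407537/1638400000000000000

α = P(reject H₀ | H₀ true) = P(K ≥ 9 | p = 7/20), with K ~ Binomial(14, 7/20).
Adding the binomial terms for j = 9 through 14 with p = 7/20 yields 39884294187407537/1638400000000000000.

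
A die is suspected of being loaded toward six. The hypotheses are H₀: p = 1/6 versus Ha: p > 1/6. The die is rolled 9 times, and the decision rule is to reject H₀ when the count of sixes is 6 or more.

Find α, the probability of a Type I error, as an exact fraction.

5723/5038848

α = P(reject H₀ | H₀ true) = P(S ≥ 6 | p = 1/6), with S ~ Binomial(9, 1/6).
Adding the binomial terms for j = 6 through 9 with p = 1/6 yields 5723/5038848.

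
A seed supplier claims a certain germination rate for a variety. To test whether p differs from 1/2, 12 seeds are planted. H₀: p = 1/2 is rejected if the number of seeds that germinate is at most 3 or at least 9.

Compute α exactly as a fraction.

299/2048

The significance level is the null-hypothesis probability of the rejection region {≤3} ∪ {≥9}.
By symmetry, α = 2·P(Y ≤ 3) = 2·(1 + 12 + 66 + 220)/4096 = 598/4096 = 299/2048.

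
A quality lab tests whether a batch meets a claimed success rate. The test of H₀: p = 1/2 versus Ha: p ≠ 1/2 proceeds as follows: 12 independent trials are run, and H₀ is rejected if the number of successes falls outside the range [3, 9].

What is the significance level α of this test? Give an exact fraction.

79/2048

The significance level is the null-hypothesis probability of the rejection region {≤2} ∪ {≥10}.
The two tails are symmetric, so α = 2·(1 + 12 + 66)/2^12 = 158/4096 = 79/2048.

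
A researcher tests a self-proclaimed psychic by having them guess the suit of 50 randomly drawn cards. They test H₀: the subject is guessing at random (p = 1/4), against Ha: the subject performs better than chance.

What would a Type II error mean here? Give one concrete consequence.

A Type II error would mean concluding that the subject is guessing at random (p = 1/4) (or at least failing to establish that the subject performs better than chance) when in fact the subject performs better than chance. Consequence: genuine ability (if it existed) would go unrecognized.

A Type II error is failing to reject H₀ when H₀ is false.
Here that means concluding there is no evidence of ability when actually the subject performs better than chance.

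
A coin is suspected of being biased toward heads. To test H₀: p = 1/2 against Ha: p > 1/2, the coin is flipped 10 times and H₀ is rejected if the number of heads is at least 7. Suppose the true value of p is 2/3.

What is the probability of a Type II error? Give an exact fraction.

8675/19683

A Type II error is failing to reject when Ha holds: with p = 2/3, β = P(Y ≤ 6).
Adding the binomial probabilities P(Y=0)+…+P(Y=6) at p = 2/3 gives 8675/19683.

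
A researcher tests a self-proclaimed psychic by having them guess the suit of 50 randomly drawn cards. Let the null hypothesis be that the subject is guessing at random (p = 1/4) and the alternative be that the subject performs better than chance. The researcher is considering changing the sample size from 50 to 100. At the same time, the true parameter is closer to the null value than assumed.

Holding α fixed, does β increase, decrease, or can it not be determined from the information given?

Cannot be determined from the information given.

The first change alone would make β decrease; the second alone would make β increase. Which effect dominates depends on the magnitudes, which are not given.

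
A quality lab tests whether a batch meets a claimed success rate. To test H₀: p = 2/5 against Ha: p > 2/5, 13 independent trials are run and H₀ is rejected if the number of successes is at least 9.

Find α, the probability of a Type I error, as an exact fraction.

7833088/244140625

Under H₀, K ~ Binomial(13, 2/5), and α = P(K ≥ 9).
P(K ≥ 9) = Σ_{j=9}^{13} C(13,j)·(2/5)^j·(3/5)^{13-j} = 7833088/244140625.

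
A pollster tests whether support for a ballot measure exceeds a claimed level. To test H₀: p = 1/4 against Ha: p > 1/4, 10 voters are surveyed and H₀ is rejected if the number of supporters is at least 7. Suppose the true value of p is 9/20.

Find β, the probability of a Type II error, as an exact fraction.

2298892939321/2560000000000

A Type II error is failing to reject when Ha holds: with p = 9/20, β = P(X ≤ 6).
Summing C(10,j)·(9/20)^j·(11/20)^{10-j} for j = 0..6 gives 2298892939321/2560000000000.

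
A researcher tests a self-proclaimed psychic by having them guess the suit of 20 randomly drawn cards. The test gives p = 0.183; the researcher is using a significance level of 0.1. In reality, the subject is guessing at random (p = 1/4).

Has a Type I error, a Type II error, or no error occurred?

The conventional null hypothesis is that the subject is guessing at random (p = 1/4).
Since p = 0.183 ≥ α = 0.1, H₀ is not rejected.
H₀ is true (actually the subject is guessing at random (p = 1/4)).
The decision matches the true state — no error.

No error — this is a correct decision.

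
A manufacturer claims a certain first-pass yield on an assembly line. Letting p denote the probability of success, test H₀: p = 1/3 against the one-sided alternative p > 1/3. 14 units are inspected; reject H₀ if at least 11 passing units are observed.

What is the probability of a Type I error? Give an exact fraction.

The Type I error probability is α = P(Y ≥ 11) computed under H₀, where Y ~ Binomial(14, 1/3).
P(Y ≥ 11) = Σ_{j=11}^{14} C(14,j)·(1/3)^j·(2/3)^{14-j} = 3305/4782969.

3305/4782969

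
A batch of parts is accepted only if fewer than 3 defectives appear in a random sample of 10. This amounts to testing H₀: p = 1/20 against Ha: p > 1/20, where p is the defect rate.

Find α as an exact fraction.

29449106891/2560000000000

α = P(reject H₀ | H₀ true) = P(Y ≥ 3 | p = 1/20), Y ~ Binomial(10, 1/20).
Via the complement, α = 1 − Σ_{j=0}^{2} C(10,j)(1/20)^j(19/20)^{10-j} = 29449106891/2560000000000.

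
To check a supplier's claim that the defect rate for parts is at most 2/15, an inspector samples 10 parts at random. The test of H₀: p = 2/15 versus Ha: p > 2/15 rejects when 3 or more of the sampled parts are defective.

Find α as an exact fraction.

α = P(reject H₀ | H₀ true) = P(K ≥ 3 | p = 2/15), K ~ Binomial(10, 2/15).
Via the complement, α = 1 − Σ_{j=0}^{2} C(10,j)(2/15)^j(13/15)^{10-j} = 26623460512/192216796875.

26623460512/192216796875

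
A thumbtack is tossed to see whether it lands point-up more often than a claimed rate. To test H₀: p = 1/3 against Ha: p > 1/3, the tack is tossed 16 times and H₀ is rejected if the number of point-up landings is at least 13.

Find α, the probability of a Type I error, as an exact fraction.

The Type I error probability is α = P(S ≥ 13) computed under H₀, where S ~ Binomial(16, 1/3).
Adding the binomial terms for j = 13 through 16 with p = 1/3 yields 4993/43046721.

4993/43046721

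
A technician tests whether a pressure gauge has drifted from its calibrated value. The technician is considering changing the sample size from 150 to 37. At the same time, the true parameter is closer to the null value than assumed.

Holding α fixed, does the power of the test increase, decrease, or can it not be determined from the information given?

It decreases.

With less data the test statistic is noisier; under Ha, more outcomes land inside the acceptance region. When the true parameter is near the null value, the test has a harder time distinguishing Ha from H₀. Both changes push β in the same direction.
Since power = 1 − β and β increases, power decreases.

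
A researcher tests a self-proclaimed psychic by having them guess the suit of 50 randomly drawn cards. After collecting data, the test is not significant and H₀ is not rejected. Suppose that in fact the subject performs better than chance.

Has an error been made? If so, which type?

The conventional null hypothesis here is that the subject is guessing at random (p = 1/4).
H₀ was not rejected, but H₀ is actually false.
Failing to reject a false null hypothesis is a Type II error (false negative).

Type II error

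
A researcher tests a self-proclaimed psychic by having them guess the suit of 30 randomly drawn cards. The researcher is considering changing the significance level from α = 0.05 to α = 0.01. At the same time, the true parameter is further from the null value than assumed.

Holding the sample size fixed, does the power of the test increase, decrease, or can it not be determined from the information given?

The first change alone would make β increase; the second alone would make β decrease. Which effect dominates depends on the magnitudes, which are not given.
Since power = 1 − β, the effect on power is likewise indeterminate.

Cannot be determined from the information given.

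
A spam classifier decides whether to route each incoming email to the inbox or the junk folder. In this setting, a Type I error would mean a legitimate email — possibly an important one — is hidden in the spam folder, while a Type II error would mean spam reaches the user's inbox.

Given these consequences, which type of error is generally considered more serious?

The Type I consequence (a legitimate email — possibly an important one — is hidden in the spam folder) is more severe than the Type II consequence (spam reaches the user's inbox).

Type I error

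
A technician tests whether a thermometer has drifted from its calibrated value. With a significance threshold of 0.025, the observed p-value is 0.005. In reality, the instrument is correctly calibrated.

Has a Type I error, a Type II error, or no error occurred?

The conventional null hypothesis is that the instrument is correctly calibrated.
Since p = 0.005 < α = 0.025, H₀ is rejected.
H₀ is true (actually the instrument is correctly calibrated).
Rejecting a true H₀ is a Type I error.

Type I error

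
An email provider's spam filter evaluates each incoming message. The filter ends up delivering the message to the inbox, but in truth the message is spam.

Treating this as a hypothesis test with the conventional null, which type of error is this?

The null hypothesis here is that the message is legitimate (not spam).
'Delivering the message to the inbox' corresponds to failing to reject H₀.
H₀ was not rejected but H₀ is false — a Type II error (false negative).

Type II error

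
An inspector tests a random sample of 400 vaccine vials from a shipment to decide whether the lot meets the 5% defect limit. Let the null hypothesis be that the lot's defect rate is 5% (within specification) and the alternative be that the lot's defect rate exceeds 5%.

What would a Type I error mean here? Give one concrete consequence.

A Type I error is rejecting H₀ when H₀ is true.
Here that means rejecting the lot and scrapping or reworking it when actually the lot's defect rate is 5% (within specification).

A Type I error would mean concluding that the lot's defect rate exceeds 5% when in fact the lot's defect rate is 5% (within specification). Consequence: a good lot is scrapped, wasting material and production time.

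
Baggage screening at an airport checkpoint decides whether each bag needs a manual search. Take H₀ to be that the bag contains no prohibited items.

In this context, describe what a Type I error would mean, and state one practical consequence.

A Type I error is rejecting H₀ when H₀ is true.
Here that means flagging the bag for a manual search when actually the bag contains no prohibited items.

A Type I error would mean concluding that the bag contains a prohibited item when in fact the bag contains no prohibited items. Consequence: a harmless bag is searched, delaying the passenger.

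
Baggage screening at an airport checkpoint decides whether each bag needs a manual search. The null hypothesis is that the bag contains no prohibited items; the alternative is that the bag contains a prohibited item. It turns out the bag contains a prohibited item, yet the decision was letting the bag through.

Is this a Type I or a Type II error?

Type II error

'Letting the bag through' corresponds to failing to reject H₀.
H₀ was not rejected but H₀ is false — a Type II error (false negative).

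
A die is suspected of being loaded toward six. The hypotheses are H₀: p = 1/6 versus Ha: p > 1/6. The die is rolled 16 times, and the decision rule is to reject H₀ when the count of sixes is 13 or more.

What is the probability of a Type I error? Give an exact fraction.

The Type I error probability is α = P(S ≥ 13) computed under H₀, where S ~ Binomial(16, 1/6).
P(S ≥ 13) = Σ_{j=13}^{16} C(16,j)·(1/6)^j·(5/6)^{16-j} = 73081/2821109907456.

73081/2821109907456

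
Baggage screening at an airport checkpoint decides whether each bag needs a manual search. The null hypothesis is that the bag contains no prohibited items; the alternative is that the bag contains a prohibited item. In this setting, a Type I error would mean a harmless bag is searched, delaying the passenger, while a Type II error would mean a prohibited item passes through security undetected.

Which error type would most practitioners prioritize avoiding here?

Type II error

The Type II consequence (a prohibited item passes through security undetected) is more severe than the Type I consequence (a harmless bag is searched, delaying the passenger).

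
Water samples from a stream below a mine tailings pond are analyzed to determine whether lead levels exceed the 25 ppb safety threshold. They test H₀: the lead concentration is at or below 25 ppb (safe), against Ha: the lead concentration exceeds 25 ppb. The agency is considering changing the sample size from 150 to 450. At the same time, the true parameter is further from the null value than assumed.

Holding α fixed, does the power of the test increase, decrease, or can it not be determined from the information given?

Increasing n separates the H₀ and Ha sampling distributions, so under Ha fewer outcomes land in the acceptance region. A bigger departure from H₀ is easier for the test to detect, so it fails to reject less often. Both changes push β in the same direction.
Since power = 1 − β and β decreases, power increases.

It increases.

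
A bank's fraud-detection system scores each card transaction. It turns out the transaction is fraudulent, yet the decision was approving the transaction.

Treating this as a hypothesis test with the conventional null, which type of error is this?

Type II error

The null hypothesis here is that the transaction is legitimate.
'Approving the transaction' corresponds to failing to reject H₀.
H₀ was not rejected but H₀ is false — a Type II error (false negative).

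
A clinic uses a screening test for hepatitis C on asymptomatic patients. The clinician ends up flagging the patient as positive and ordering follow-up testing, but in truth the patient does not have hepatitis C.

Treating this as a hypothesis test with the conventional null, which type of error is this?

Type I error

The null hypothesis here is that the patient does not have hepatitis C.
'Flagging the patient as positive and ordering follow-up testing' corresponds to rejecting H₀.
H₀ was rejected but H₀ is true — a Type I error (false positive).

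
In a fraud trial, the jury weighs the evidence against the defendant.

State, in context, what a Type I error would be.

A Type I error would mean concluding that the defendant is guilty when in fact the defendant is innocent.

With the conventional null hypothesis that the defendant is innocent:
A Type I error is rejecting H₀ when H₀ is true.
Here that means convicting the defendant when actually the defendant is innocent.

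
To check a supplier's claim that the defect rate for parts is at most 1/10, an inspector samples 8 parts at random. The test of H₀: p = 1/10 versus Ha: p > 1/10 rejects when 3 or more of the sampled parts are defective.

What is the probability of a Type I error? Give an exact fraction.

3809179/100000000

Under H₀, X ~ Binomial(8, 1/10); the Type I error rate is P(X ≥ 3).
α = 1 − P(X ≤ 2) = 1 − 96190821/100000000 = 3809179/100000000.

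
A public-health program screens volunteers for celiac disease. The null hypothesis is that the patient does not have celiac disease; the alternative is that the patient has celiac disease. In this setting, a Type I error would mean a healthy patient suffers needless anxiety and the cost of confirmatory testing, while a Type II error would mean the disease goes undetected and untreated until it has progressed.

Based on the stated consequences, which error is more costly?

Type II error

The Type II consequence (the disease goes undetected and untreated until it has progressed) is more severe than the Type I consequence (a healthy patient suffers needless anxiety and the cost of confirmatory testing).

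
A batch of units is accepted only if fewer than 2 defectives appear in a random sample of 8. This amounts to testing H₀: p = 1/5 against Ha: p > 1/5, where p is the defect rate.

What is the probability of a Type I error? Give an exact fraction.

194017/390625

Under H₀, S ~ Binomial(8, 1/5); the Type I error rate is P(S ≥ 2).
Computing the lower-tail complement: 1 − 196608/390625 = 194017/390625.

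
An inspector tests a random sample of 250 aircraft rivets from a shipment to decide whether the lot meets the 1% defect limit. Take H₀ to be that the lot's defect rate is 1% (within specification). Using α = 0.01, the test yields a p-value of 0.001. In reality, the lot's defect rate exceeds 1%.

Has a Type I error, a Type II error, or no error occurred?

Since p = 0.001 < α = 0.01, H₀ is rejected.
H₀ is false (actually the lot's defect rate exceeds 1%).
The decision matches the true state — no error.

No error — this is a correct decision.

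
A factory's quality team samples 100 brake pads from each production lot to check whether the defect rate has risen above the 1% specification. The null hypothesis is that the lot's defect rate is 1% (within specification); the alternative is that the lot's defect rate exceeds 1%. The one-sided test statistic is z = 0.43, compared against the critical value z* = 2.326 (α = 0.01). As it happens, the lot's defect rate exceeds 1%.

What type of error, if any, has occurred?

Since z = 0.43 ≤ z* = 2.326, H₀ is not rejected.
H₀ is false (actually the lot's defect rate exceeds 1%).
Failing to reject a false H₀ is a Type II error.

Type II error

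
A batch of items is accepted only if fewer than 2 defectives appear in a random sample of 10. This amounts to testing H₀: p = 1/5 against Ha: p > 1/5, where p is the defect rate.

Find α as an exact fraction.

6095609/9765625

Under H₀, Y ~ Binomial(10, 1/5); the Type I error rate is P(Y ≥ 2).
Via the complement, α = 1 − Σ_{j=0}^{1} C(10,j)(1/5)^j(4/5)^{10-j} = 6095609/9765625.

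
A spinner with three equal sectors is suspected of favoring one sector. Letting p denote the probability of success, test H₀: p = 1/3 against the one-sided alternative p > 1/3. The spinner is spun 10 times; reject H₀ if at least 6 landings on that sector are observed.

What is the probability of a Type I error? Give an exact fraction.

Under H₀, K ~ Binomial(10, 1/3), and α = P(K ≥ 6).
Summing C(10,j)(1/3)^j(2/3)^{10−j} for j = 6,…,10 gives 1507/19683.

1507/19683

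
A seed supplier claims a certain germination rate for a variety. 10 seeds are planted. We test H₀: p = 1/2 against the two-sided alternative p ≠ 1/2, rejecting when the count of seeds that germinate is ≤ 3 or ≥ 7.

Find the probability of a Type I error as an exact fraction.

The significance level is the null-hypothesis probability of the rejection region {≤3} ∪ {≥7}.
By symmetry, α = 2·P(S ≤ 3) = 2·(1 + 10 + 45 + 120)/1024 = 352/1024 = 11/32.

11/32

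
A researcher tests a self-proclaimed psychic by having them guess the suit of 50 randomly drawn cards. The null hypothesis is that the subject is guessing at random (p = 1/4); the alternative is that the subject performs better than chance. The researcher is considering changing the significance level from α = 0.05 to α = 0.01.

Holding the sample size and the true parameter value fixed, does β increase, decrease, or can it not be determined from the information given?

A smaller α moves the rejection region further into the tail. With the alternative true, more outcomes now fall outside the rejection region, so failing to reject becomes more likely.

It increases.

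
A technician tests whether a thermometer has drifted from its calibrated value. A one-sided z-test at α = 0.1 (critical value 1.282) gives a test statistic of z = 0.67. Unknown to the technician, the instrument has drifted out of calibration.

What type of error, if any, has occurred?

Type II error

The conventional null hypothesis is that the instrument is correctly calibrated.
Since z = 0.67 ≤ z* = 1.282, H₀ is not rejected.
H₀ is false (actually the instrument has drifted out of calibration).
Failing to reject a false H₀ is a Type II error.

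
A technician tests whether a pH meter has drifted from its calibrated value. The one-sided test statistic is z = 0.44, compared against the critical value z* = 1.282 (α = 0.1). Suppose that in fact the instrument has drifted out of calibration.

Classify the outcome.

The conventional null hypothesis is that the instrument is correctly calibrated.
Since z = 0.44 ≤ z* = 1.282, H₀ is not rejected.
H₀ is false (actually the instrument has drifted out of calibration).
Failing to reject a false H₀ is a Type II error.

Type II error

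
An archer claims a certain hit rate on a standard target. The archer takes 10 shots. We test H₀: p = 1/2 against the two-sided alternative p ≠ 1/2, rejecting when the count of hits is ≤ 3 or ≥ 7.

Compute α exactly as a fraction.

11/32

Under H₀, X ~ Binomial(10, 1/2); α is the probability of landing in either tail, P(X ≤ 3) + P(X ≥ 7).
Each tail has probability (1 + 10 + 45 + 120)/1024; doubling gives α = 352/1024 = 11/32.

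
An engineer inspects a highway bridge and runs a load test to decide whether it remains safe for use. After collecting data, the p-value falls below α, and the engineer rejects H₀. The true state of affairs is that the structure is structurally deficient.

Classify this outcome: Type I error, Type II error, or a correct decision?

Neither — the decision is correct.

The conventional null hypothesis here is that the structure meets the required load capacity (safe).
The test rejected a false H₀ — the decision matches the true state.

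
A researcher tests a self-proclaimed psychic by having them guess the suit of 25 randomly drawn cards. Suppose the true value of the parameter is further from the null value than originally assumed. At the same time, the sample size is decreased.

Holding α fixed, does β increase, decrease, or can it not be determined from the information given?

The first change alone would make β decrease; the second alone would make β increase. Which effect dominates depends on the magnitudes, which are not given.

Cannot be determined from the information given.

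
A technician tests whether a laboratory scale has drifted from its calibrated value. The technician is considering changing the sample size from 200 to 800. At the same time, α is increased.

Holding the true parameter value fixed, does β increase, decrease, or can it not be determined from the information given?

It decreases.

A larger sample reduces the standard error, pulling the sampling distribution under Ha further from the non-rejection region. Relaxing α lowers the evidence threshold; under Ha, outcomes that previously fell short now trigger rejection. Both changes push β in the same direction.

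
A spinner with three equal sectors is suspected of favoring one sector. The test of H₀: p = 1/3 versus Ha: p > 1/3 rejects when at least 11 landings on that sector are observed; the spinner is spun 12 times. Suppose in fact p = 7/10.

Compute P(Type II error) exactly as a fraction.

A Type II error is failing to reject when Ha holds: with p = 7/10, β = P(X ≤ 10).
Adding the binomial probabilities P(X=0)+…+P(X=10) at p = 7/10 gives 914974950051/1000000000000.

914974950051/1000000000000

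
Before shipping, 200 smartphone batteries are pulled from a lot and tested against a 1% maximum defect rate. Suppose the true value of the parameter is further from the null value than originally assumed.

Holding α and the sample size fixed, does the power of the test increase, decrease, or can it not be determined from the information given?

A bigger departure from H₀ is easier for the test to detect, so it fails to reject less often.
Since power = 1 − β and β decreases, power increases.

It increases.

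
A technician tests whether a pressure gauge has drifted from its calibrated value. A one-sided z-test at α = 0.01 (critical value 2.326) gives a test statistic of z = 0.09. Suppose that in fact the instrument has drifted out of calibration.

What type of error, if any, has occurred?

The conventional null hypothesis is that the instrument is correctly calibrated.
Since z = 0.09 ≤ z* = 2.326, H₀ is not rejected.
H₀ is false (actually the instrument has drifted out of calibration).
Failing to reject a false H₀ is a Type II error.

Type II error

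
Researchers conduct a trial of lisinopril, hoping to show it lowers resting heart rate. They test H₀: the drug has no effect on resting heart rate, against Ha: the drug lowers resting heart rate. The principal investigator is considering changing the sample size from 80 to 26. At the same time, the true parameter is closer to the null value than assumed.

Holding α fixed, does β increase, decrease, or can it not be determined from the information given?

It increases.

A smaller sample increases the standard error, so the sampling distributions under H₀ and Ha overlap more. When the true parameter is near the null value, the test has a harder time distinguishing Ha from H₀. Both changes push β in the same direction.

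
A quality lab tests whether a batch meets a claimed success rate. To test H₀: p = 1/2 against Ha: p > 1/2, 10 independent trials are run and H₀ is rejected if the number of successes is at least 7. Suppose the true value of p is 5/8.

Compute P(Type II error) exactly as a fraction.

Under the alternative p = 5/8, X ~ Binomial(10, 5/8); β is the probability the test does not reject, P(X < 7).
Summing C(10,j)·(5/8)^j·(3/8)^{10-j} for j = 0..6 gives 148513581/268435456.

148513581/268435456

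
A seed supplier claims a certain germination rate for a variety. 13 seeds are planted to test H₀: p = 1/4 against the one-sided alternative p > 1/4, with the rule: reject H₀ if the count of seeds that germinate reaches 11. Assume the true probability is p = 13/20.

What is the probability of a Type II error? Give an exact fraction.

36323681060626281/40960000000000000

Under the alternative p = 13/20, S ~ Binomial(13, 13/20); β is the probability the test does not reject, P(S < 11).
Adding the binomial probabilities P(S=0)+…+P(S=10) at p = 13/20 gives 36323681060626281/40960000000000000.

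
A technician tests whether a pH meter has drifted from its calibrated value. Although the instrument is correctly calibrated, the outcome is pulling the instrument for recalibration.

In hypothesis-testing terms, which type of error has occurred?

The null hypothesis here is that the instrument is correctly calibrated.
'Pulling the instrument for recalibration' corresponds to rejecting H₀.
H₀ was rejected but H₀ is true — a Type I error (false positive).

Type I error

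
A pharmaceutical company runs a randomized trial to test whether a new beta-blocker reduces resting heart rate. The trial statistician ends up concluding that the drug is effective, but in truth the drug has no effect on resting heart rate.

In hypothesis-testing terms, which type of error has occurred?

The null hypothesis here is that the drug has no effect on resting heart rate.
'Concluding that the drug is effective' corresponds to rejecting H₀.
H₀ was rejected but H₀ is true — a Type I error (false positive).

Type I error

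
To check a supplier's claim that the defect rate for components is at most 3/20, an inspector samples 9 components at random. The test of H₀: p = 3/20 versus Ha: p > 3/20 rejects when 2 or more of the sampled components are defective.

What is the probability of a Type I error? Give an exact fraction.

Under H₀, Y ~ Binomial(9, 3/20); the Type I error rate is P(Y ≥ 2).
Via the complement, α = 1 − Σ_{j=0}^{1} C(9,j)(3/20)^j(17/20)^{9-j} = 51266668149/128000000000.

51266668149/128000000000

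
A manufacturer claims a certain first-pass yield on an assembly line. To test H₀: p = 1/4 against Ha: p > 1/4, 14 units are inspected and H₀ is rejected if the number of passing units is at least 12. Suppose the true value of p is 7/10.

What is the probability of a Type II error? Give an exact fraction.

β = P(fail to reject H₀ | Ha true) = P(Y ≤ 11 | p = 7/10), Y ~ Binomial(14, 7/10).
Equivalently, β = 1 − P(Y ≥ 12) = 41958212136219/50000000000000.

41958212136219/50000000000000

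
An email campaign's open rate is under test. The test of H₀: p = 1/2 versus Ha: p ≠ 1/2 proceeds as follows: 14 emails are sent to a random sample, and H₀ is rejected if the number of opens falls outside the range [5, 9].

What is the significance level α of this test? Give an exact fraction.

1471/8192

α = P(Y ≤ 4 or Y ≥ 10 | p = 1/2), Y ~ Binomial(14, 1/2).
The two tails are symmetric, so α = 2·(1 + 14 + 91 + 364 + 1001)/2^14 = 2942/16384 = 1471/8192.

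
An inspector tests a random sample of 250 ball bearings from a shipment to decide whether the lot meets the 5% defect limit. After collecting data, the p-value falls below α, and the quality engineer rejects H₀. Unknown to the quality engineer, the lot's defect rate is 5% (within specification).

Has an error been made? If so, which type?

Type I error

The conventional null hypothesis here is that the lot's defect rate is 5% (within specification).
H₀ was rejected, but H₀ is actually true.
Rejecting a true null hypothesis is a Type I error (false positive).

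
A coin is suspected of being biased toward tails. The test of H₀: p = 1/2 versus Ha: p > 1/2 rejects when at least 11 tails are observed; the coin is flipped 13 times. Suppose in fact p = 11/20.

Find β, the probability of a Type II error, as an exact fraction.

39857841016429707/40960000000000000

β = P(fail to reject H₀ | Ha true) = P(S ≤ 10 | p = 11/20), S ~ Binomial(13, 11/20).
Adding the binomial probabilities P(S=0)+…+P(S=10) at p = 11/20 gives 39857841016429707/40960000000000000.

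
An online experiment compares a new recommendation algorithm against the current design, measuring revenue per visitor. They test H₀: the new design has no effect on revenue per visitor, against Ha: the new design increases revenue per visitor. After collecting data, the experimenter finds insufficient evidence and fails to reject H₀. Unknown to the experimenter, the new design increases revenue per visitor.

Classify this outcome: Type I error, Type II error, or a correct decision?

H₀ was not rejected, but H₀ is actually false.
Failing to reject a false null hypothesis is a Type II error (false negative).

Type II error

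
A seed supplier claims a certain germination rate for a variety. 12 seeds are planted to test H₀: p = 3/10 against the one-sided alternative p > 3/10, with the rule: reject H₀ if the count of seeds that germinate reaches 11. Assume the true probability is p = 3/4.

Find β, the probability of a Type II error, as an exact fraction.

β = P(fail to reject H₀ | Ha true) = P(K ≤ 10 | p = 3/4), K ~ Binomial(12, 3/4).
Adding the binomial probabilities P(K=0)+…+P(K=10) at p = 3/4 gives 14120011/16777216.

14120011/16777216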